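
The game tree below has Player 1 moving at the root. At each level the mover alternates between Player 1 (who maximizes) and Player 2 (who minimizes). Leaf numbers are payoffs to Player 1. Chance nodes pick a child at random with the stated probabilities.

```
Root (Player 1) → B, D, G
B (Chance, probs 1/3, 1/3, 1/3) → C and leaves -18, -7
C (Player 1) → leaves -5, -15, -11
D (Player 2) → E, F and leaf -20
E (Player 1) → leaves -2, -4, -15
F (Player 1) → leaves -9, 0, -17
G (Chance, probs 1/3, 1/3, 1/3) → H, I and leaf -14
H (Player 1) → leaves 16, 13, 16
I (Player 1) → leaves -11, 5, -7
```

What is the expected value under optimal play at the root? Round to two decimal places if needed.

2.33

C (Player 1): max(-5, -15, -11) = -5
B (Chance): 1/3·-5 + 1/3·-18 + 1/3·-7 = -10
E (Player 1): max(-2, -4, -15) = -2
F (Player 1): max(-9, 0, -17) = 0
D (Player 2): min(-2, 0, -20) = -20
H (Player 1): max(16, 13, 16) = 16
I (Player 1): max(-11, 5, -7) = 5
G (Chance): 1/3·16 + 1/3·5 + 1/3·-14 = 2.33
Root (Player 1): max(-10, -20, 2.33) = 2.33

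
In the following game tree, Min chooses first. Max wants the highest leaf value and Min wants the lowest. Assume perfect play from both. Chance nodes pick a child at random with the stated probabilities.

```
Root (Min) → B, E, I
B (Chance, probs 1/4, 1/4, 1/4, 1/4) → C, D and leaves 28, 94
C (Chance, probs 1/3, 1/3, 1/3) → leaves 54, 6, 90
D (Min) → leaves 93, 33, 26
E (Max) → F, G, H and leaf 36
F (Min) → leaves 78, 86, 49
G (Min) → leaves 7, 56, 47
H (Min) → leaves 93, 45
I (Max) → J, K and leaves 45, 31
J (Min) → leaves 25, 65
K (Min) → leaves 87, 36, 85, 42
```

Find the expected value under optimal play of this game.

45

C (Chance): 1/3·54 + 1/3·6 + 1/3·90 = 50
D (Min): min(93, 33, 26) = 26
B (Chance): 1/4·50 + 1/4·26 + 1/4·28 + 1/4·94 = 49.5
F (Min): min(78, 86, 49) = 49
G (Min): min(7, 56, 47) = 7
H (Min): min(93, 45) = 45
E (Max): max(49, 7, 45, 36) = 49
J (Min): min(25, 65) = 25
K (Min): min(87, 36, 85, 42) = 36
I (Max): max(25, 36, 45, 31) = 45
Root (Min): min(49.5, 49, 45) = 45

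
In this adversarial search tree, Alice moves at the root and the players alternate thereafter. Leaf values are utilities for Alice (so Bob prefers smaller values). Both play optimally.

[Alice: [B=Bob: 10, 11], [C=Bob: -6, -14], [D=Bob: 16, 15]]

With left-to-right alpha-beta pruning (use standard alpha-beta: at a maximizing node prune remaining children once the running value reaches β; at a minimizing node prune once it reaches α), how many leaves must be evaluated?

5

B [α=-∞,β=+∞]: v=10
C [α=10,β=+∞]: v=-6 after child 1 ≤ α → α-cutoff, skip 1
D [α=10,β=+∞]: v=15
Root [α=-∞,β=+∞]: v=15
Leaves evaluated: 5 of 6.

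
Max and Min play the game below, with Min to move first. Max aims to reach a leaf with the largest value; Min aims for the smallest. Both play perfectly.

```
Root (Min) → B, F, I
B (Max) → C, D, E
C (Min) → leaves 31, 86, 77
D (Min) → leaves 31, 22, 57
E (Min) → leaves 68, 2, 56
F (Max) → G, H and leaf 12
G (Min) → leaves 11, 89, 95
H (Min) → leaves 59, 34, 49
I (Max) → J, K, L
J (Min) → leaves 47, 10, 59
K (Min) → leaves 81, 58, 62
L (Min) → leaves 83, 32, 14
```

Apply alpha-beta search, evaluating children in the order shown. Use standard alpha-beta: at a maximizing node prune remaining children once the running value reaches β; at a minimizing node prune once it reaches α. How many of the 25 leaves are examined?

18

C [α=-∞,β=+∞]: v=31
D [α=31,β=+∞]: v=31 after child 1 ≤ α → α-cutoff, skip 2
E [α=31,β=+∞]: v=2 after child 2 ≤ α → α-cutoff, skip 1
B [α=-∞,β=+∞]: v=31
G [α=-∞,β=31]: v=11
H [α=11,β=31]: v=34
F [α=-∞,β=31]: v=34 after child 2 ≥ β → β-cutoff, skip 1
J [α=-∞,β=31]: v=10
K [α=10,β=31]: v=58
I [α=-∞,β=31]: v=58 after child 2 ≥ β → β-cutoff, skip 1
Root [α=-∞,β=+∞]: v=31
Leaves evaluated: 18 of 25.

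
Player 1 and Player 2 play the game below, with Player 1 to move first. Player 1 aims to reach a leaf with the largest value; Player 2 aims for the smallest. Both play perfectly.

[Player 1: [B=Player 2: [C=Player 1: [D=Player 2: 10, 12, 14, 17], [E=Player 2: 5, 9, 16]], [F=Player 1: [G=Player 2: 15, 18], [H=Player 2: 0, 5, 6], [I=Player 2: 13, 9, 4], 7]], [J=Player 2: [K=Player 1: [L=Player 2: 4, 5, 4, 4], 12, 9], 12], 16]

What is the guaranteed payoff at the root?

16

D (Player 2): min(10, 12, 14, 17) = 10
E (Player 2): min(5, 9, 16) = 5
C (Player 1): max(10, 5) = 10
G (Player 2): min(15, 18) = 15
H (Player 2): min(0, 5, 6) = 0
I (Player 2): min(13, 9, 4) = 4
F (Player 1): max(15, 0, 4, 7) = 15
B (Player 2): min(10, 15) = 10
L (Player 2): min(4, 5, 4, 4) = 4
K (Player 1): max(4, 12, 9) = 12
J (Player 2): min(12, 12) = 12
Root (Player 1): max(10, 12, 16) = 16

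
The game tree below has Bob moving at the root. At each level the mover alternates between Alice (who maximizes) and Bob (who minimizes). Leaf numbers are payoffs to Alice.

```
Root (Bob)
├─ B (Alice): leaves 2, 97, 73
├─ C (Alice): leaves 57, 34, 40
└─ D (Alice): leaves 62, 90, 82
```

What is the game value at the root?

57

B (Alice): max(2, 97, 73) = 97
C (Alice): max(57, 34, 40) = 57
D (Alice): max(62, 90, 82) = 90
Root (Bob): min(97, 57, 90) = 57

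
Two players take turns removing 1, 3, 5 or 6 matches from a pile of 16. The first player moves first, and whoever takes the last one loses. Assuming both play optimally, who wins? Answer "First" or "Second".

W/L table (W = player to move can force a win):
i:   0  1  2  3  4  5  6  7  8  9 10 11 12 13 14 15 16
     W  L  W  L  W  L  W  W  W  W  W  W  L  W  L  W  L
Position 16 is L, so the second player wins.

Second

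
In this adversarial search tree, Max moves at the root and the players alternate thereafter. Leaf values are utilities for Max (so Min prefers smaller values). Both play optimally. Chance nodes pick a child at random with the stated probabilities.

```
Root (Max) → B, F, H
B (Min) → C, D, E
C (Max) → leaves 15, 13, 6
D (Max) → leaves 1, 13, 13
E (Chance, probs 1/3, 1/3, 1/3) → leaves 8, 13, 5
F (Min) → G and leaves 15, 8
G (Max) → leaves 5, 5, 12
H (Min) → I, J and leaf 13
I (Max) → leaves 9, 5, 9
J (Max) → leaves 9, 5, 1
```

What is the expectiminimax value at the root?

9

C (Max): max(15, 13, 6) = 15
D (Max): max(1, 13, 13) = 13
E (Chance): 1/3·8 + 1/3·13 + 1/3·5 = 8.67
B (Min): min(15, 13, 8.67) = 8.67
G (Max): max(5, 5, 12) = 12
F (Min): min(12, 15, 8) = 8
I (Max): max(9, 5, 9) = 9
J (Max): max(9, 5, 1) = 9
H (Min): min(9, 9, 13) = 9
Root (Max): max(8.67, 8, 9) = 9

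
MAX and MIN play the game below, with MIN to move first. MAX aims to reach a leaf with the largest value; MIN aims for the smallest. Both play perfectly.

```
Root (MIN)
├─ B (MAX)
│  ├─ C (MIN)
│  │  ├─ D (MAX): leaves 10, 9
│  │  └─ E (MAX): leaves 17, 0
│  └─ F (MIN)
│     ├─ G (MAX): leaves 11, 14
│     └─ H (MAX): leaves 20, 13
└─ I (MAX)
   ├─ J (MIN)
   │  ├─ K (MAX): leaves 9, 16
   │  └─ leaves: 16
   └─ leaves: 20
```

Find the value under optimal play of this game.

14

D (MAX): max(10, 9) = 10
E (MAX): max(17, 0) = 17
C (MIN): min(10, 17) = 10
G (MAX): max(11, 14) = 14
H (MAX): max(20, 13) = 20
F (MIN): min(14, 20) = 14
B (MAX): max(10, 14) = 14
K (MAX): max(9, 16) = 16
J (MIN): min(16, 16) = 16
I (MAX): max(16, 20) = 20
Root (MIN): min(14, 20) = 14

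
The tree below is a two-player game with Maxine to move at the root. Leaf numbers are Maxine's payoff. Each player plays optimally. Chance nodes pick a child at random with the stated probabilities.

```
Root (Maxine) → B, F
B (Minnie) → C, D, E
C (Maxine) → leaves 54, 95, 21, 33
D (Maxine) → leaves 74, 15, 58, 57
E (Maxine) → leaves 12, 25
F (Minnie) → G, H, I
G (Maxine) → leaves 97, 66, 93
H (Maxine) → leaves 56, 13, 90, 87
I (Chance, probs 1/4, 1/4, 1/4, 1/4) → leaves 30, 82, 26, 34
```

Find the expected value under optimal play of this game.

43

C (Maxine): max(54, 95, 21, 33) = 95
D (Maxine): max(74, 15, 58, 57) = 74
E (Maxine): max(12, 25) = 25
B (Minnie): min(95, 74, 25) = 25
G (Maxine): max(97, 66, 93) = 97
H (Maxine): max(56, 13, 90, 87) = 90
I (Chance): 1/4·30 + 1/4·82 + 1/4·26 + 1/4·34 = 43
F (Minnie): min(97, 90, 43) = 43
Root (Maxine): max(25, 43) = 43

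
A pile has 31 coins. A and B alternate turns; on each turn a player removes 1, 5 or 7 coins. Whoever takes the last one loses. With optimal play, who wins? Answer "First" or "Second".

i:   0  1  2  3  4  5  6  7  8  9 10 11 12 13 14 15 16 17 18 19 20 21 22 23 24 25 26 27 28 29 30 31
     W  L  W  L  W  L  W  L  W  L  W  L  W  L  W  L  W  L  W  L  W  L  W  L  W  L  W  L  W  L  W  L
Position 31 is L, so the second player wins.

Second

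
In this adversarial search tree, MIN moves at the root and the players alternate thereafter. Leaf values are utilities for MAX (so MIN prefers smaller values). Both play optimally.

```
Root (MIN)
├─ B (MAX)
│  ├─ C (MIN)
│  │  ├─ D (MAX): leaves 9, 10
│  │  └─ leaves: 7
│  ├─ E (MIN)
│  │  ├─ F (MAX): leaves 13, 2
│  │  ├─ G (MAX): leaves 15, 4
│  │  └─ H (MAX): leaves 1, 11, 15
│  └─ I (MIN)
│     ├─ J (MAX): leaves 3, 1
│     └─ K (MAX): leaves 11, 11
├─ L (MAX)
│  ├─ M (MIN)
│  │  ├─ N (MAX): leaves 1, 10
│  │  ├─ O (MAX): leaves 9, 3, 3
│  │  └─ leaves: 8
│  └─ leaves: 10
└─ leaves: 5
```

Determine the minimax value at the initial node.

D (MAX): max(9, 10) = 10
C (MIN): min(10, 7) = 7
F (MAX): max(13, 2) = 13
G (MAX): max(15, 4) = 15
H (MAX): max(1, 11, 15) = 15
E (MIN): min(13, 15, 15) = 13
J (MAX): max(3, 1) = 3
K (MAX): max(11, 11) = 11
I (MIN): min(3, 11) = 3
B (MAX): max(7, 13, 3) = 13
N (MAX): max(1, 10) = 10
O (MAX): max(9, 3, 3) = 9
M (MIN): min(10, 9, 8) = 8
L (MAX): max(8, 10) = 10
Root (MIN): min(13, 10, 5) = 5

5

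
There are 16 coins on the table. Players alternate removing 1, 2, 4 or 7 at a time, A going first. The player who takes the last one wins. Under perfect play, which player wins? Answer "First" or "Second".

First

Compute winning (W) and losing (L) positions by backward induction:
i:   0  1  2  3  4  5  6  7  8  9 10 11 12 13 14 15 16
     L  W  W  L  W  W  L  W  W  L  W  W  L  W  W  L  W
Position 16 is W, so the first player wins.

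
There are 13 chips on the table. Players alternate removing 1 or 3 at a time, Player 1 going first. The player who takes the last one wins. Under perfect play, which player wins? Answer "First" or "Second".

Mark each pile size as W (mover wins) or L (mover loses):
i:   0  1  2  3  4  5  6  7  8  9 10 11 12 13
     L  W  L  W  L  W  L  W  L  W  L  W  L  W
Position 13 is W, so the first player wins.

First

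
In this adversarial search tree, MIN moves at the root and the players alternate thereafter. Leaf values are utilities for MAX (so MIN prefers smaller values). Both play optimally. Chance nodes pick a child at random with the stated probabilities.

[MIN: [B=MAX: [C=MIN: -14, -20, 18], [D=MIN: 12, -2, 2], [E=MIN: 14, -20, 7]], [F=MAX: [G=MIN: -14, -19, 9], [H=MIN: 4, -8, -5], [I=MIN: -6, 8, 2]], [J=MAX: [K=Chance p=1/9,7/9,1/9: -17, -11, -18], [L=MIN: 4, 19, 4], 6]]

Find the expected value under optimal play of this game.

C (MIN): min(-14, -20, 18) = -20
D (MIN): min(12, -2, 2) = -2
E (MIN): min(14, -20, 7) = -20
B (MAX): max(-20, -2, -20) = -2
G (MIN): min(-14, -19, 9) = -19
H (MIN): min(4, -8, -5) = -8
I (MIN): min(-6, 8, 2) = -6
F (MAX): max(-19, -8, -6) = -6
K (Chance): 1/9·-17 + 7/9·-11 + 1/9·-18 = -12.44
L (MIN): min(4, 19, 4) = 4
J (MAX): max(-12.44, 4, 6) = 6
Root (MIN): min(-2, -6, 6) = -6

-6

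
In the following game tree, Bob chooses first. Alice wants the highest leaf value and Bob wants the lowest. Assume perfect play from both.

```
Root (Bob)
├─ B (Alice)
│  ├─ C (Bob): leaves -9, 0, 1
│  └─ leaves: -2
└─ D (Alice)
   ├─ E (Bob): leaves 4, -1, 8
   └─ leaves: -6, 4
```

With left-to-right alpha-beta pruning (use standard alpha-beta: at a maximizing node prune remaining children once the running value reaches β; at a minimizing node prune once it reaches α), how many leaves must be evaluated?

7

C [α=-∞,β=+∞]: v=-9
B [α=-∞,β=+∞]: v=-2
E [α=-∞,β=-2]: v=-1
D [α=-∞,β=-2]: v=-1 after child 1 ≥ β → β-cutoff, skip 2
Root [α=-∞,β=+∞]: v=-2
Leaves evaluated: 7 of 9.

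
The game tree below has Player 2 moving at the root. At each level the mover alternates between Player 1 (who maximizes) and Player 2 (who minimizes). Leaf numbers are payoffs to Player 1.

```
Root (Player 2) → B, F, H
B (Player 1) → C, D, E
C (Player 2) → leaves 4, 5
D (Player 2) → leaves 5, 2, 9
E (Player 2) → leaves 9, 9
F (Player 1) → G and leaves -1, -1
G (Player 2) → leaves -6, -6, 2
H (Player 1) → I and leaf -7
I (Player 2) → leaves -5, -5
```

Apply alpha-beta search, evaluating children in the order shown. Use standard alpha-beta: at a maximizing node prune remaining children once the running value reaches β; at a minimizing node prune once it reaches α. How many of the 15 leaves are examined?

C [α=-∞,β=+∞]: v=4
D [α=4,β=+∞]: v=2 after child 2 ≤ α → α-cutoff, skip 1
E [α=4,β=+∞]: v=9
B [α=-∞,β=+∞]: v=9
G [α=-∞,β=9]: v=-6
F [α=-∞,β=9]: v=-1
I [α=-∞,β=-1]: v=-5
H [α=-∞,β=-1]: v=-5
Root [α=-∞,β=+∞]: v=-5
Leaves evaluated: 14 of 15.

14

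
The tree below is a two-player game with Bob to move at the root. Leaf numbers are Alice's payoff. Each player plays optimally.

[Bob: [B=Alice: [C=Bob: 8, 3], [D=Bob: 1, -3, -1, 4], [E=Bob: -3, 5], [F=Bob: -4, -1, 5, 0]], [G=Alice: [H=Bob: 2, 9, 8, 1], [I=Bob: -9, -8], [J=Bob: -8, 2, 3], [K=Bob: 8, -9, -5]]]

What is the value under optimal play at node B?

3

C: min(8, 3) = 3
D: min(1, -3, -1, 4) = -3
E: min(-3, 5) = -3
F: min(-4, -1, 5, 0) = -4
B: max(3, -3, -3, -4) = 3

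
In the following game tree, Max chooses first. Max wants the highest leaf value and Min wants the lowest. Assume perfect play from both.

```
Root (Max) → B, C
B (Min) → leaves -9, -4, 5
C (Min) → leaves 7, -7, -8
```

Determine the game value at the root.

-8

B (Min): min(-9, -4, 5) = -9
C (Min): min(7, -7, -8) = -8
Root (Max): max(-9, -8) = -8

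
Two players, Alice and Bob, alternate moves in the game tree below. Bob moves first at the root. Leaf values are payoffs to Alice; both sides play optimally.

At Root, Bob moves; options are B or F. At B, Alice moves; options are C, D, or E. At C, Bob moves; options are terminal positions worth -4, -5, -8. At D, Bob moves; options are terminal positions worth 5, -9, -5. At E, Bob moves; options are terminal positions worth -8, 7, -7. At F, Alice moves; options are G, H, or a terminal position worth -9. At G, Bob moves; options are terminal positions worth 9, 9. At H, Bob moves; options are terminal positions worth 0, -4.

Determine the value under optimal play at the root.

C (Bob): min(-4, -5, -8) = -8
D (Bob): min(5, -9, -5) = -9
E (Bob): min(-8, 7, -7) = -8
B (Alice): max(-8, -9, -8) = -8
G (Bob): min(9, 9) = 9
H (Bob): min(0, -4) = -4
F (Alice): max(9, -4, -9) = 9
Root (Bob): min(-8, 9) = -8

-8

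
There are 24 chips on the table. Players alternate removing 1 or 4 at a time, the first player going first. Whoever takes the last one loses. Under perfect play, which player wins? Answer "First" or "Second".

i:   0  1  2  3  4  5  6  7  8  9 10 11 12 13 14 15 16 17 18 19 20 21 22 23 24
     W  L  W  L  W  W  L  W  L  W  W  L  W  L  W  W  L  W  L  W  W  L  W  L  W
Position 24 is W, so the first player wins.

First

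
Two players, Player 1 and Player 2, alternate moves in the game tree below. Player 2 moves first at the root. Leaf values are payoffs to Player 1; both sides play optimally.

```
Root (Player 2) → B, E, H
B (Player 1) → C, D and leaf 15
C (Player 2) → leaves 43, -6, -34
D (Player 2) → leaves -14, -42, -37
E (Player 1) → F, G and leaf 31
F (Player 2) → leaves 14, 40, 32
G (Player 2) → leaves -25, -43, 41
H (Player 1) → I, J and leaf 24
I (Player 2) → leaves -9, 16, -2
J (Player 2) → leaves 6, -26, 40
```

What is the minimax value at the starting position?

C (Player 2): min(43, -6, -34) = -34
D (Player 2): min(-14, -42, -37) = -42
B (Player 1): max(-34, -42, 15) = 15
F (Player 2): min(14, 40, 32) = 14
G (Player 2): min(-25, -43, 41) = -43
E (Player 1): max(14, -43, 31) = 31
I (Player 2): min(-9, 16, -2) = -9
J (Player 2): min(6, -26, 40) = -26
H (Player 1): max(-9, -26, 24) = 24
Root (Player 2): min(15, 31, 24) = 15

15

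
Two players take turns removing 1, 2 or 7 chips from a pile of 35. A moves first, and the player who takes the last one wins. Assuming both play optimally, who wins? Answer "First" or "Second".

First

Positions where the player to move wins (W) vs loses (L):
i:   0  1  2  3  4  5  6  7  8  9 10 11 12 13 14 15 16 17 18 19 20 21 22 23 24 25 26 27 28 29 30 31 32 33 34 35
     L  W  W  L  W  W  L  W  W  L  W  W  L  W  W  L  W  W  L  W  W  L  W  W  L  W  W  L  W  W  L  W  W  L  W  W
Position 35 is W, so the first player wins.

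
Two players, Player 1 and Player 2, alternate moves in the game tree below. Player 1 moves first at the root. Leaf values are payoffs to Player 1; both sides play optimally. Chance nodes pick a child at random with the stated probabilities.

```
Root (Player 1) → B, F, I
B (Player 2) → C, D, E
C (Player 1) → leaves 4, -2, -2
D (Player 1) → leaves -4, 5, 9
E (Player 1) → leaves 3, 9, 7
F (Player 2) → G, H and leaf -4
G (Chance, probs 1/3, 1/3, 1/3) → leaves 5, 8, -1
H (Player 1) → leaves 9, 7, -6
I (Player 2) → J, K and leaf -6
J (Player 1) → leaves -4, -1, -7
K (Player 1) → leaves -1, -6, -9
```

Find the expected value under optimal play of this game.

C (Player 1): max(4, -2, -2) = 4
D (Player 1): max(-4, 5, 9) = 9
E (Player 1): max(3, 9, 7) = 9
B (Player 2): min(4, 9, 9) = 4
G (Chance): 1/3·5 + 1/3·8 + 1/3·-1 = 4
H (Player 1): max(9, 7, -6) = 9
F (Player 2): min(4, 9, -4) = -4
J (Player 1): max(-4, -1, -7) = -1
K (Player 1): max(-1, -6, -9) = -1
I (Player 2): min(-1, -1, -6) = -6
Root (Player 1): max(4, -4, -6) = 4

4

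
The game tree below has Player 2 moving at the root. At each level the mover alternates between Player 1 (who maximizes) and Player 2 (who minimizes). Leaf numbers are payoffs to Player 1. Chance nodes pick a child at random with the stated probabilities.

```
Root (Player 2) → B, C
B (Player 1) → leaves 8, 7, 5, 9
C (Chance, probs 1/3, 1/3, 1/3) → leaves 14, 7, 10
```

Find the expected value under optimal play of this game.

B (Player 1): max(8, 7, 5, 9) = 9
C (Chance): 1/3·14 + 1/3·7 + 1/3·10 = 10.33
Root (Player 2): min(9, 10.33) = 9

9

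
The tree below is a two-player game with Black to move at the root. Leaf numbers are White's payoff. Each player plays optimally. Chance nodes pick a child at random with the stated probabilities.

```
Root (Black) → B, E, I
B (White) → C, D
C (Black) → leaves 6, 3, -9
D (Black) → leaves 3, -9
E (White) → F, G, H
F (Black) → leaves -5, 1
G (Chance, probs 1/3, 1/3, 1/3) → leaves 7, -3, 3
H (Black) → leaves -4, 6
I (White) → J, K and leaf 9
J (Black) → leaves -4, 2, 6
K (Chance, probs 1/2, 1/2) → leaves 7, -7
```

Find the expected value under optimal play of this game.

-9

C (Black): min(6, 3, -9) = -9
D (Black): min(3, -9) = -9
B (White): max(-9, -9) = -9
F (Black): min(-5, 1) = -5
G (Chance): 1/3·7 + 1/3·-3 + 1/3·3 = 2.33
H (Black): min(-4, 6) = -4
E (White): max(-5, 2.33, -4) = 2.33
J (Black): min(-4, 2, 6) = -4
K (Chance): 1/2·7 + 1/2·-7 = 0
I (White): max(-4, 0, 9) = 9
Root (Black): min(-9, 2.33, 9) = -9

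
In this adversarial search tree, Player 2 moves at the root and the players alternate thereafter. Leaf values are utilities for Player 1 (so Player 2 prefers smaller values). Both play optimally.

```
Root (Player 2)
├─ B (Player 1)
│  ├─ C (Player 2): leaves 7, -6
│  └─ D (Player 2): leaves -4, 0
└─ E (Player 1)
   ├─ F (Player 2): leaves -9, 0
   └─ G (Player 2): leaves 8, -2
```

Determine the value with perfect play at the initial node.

-4

C (Player 2): min(7, -6) = -6
D (Player 2): min(-4, 0) = -4
B (Player 1): max(-6, -4) = -4
F (Player 2): min(-9, 0) = -9
G (Player 2): min(8, -2) = -2
E (Player 1): max(-9, -2) = -2
Root (Player 2): min(-4, -2) = -4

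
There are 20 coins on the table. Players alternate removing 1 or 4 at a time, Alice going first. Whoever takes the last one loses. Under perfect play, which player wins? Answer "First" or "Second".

W/L table (W = player to move can force a win):
i:   0  1  2  3  4  5  6  7  8  9 10 11 12 13 14 15 16 17 18 19 20
     W  L  W  L  W  W  L  W  L  W  W  L  W  L  W  W  L  W  L  W  W
Position 20 is W, so the first player wins.

First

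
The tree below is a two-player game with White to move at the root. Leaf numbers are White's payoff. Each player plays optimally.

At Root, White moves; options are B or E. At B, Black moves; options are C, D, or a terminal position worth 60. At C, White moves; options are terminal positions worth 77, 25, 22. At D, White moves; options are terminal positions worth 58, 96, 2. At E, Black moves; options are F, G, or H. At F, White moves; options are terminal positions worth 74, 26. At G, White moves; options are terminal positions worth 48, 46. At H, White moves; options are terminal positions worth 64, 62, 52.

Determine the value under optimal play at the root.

C (White): max(77, 25, 22) = 77
D (White): max(58, 96, 2) = 96
B (Black): min(77, 96, 60) = 60
F (White): max(74, 26) = 74
G (White): max(48, 46) = 48
H (White): max(64, 62, 52) = 64
E (Black): min(74, 48, 64) = 48
Root (White): max(60, 48) = 60

60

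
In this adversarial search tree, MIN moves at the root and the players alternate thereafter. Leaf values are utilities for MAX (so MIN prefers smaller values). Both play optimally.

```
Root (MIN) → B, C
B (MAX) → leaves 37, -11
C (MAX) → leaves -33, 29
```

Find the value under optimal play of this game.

29

B (MAX): max(37, -11) = 37
C (MAX): max(-33, 29) = 29
Root (MIN): min(37, 29) = 29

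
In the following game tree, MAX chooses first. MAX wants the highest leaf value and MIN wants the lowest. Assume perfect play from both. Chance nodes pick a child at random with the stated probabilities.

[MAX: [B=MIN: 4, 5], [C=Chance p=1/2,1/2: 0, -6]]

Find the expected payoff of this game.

B (MIN): min(4, 5) = 4
C (Chance): 1/2·0 + 1/2·-6 = -3
Root (MAX): max(4, -3) = 4

4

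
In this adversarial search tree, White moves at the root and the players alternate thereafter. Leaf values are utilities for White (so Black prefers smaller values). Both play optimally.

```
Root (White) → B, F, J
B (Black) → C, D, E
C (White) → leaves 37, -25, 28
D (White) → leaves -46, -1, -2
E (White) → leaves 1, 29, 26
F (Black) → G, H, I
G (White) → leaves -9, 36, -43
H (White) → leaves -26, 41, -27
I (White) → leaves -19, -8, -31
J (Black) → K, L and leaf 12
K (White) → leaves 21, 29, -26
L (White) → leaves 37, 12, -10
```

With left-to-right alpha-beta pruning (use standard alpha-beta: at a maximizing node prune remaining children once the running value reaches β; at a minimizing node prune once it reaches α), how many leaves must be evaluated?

20

C [α=-∞,β=+∞]: v=37
D [α=-∞,β=37]: v=-1
E [α=-∞,β=-1]: v=1 after child 1 ≥ β → β-cutoff, skip 2
B [α=-∞,β=+∞]: v=-1
G [α=-1,β=+∞]: v=36
H [α=-1,β=36]: v=41 after child 2 ≥ β → β-cutoff, skip 1
I [α=-1,β=36]: v=-8
F [α=-1,β=+∞]: v=-8
K [α=-1,β=+∞]: v=29
L [α=-1,β=29]: v=37 after child 1 ≥ β → β-cutoff, skip 2
J [α=-1,β=+∞]: v=12
Root [α=-∞,β=+∞]: v=12
Leaves evaluated: 20 of 25.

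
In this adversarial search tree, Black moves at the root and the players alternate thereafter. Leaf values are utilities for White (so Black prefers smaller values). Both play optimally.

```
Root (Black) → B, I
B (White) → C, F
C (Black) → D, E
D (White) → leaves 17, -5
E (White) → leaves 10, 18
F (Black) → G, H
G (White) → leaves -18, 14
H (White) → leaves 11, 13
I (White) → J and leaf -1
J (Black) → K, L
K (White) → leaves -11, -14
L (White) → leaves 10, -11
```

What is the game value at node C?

17

D: max(17, -5) = 17
E: max(10, 18) = 18
C: min(17, 18) = 17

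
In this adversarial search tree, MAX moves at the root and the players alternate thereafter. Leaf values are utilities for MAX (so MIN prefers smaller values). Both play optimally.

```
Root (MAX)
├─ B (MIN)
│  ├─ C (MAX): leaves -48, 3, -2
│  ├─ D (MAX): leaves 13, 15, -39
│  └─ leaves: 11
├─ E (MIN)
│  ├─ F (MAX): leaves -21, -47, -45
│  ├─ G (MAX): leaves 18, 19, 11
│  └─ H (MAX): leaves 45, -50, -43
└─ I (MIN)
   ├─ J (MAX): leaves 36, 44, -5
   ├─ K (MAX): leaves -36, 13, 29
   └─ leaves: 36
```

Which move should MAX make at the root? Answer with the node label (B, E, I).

C (MAX): max(-48, 3, -2) = 3
D (MAX): max(13, 15, -39) = 15
B (MIN): min(3, 15, 11) = 3
F (MAX): max(-21, -47, -45) = -21
G (MAX): max(18, 19, 11) = 19
H (MAX): max(45, -50, -43) = 45
E (MIN): min(-21, 19, 45) = -21
J (MAX): max(36, 44, -5) = 44
K (MAX): max(-36, 13, 29) = 29
I (MIN): min(44, 29, 36) = 29
Root (MAX): max(3, -21, 29) = 29
MAX picks the child with the highest value: I (value 29).

I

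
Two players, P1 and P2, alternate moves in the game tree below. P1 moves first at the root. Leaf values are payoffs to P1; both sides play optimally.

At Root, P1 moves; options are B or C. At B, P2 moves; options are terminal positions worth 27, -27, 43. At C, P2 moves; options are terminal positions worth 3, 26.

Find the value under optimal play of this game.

3

B (P2): min(27, -27, 43) = -27
C (P2): min(3, 26) = 3
Root (P1): max(-27, 3) = 3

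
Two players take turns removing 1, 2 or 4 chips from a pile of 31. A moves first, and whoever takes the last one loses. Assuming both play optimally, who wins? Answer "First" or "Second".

Compute winning (W) and losing (L) positions by backward induction:
i:   0  1  2  3  4  5  6  7  8  9 10 11 12 13 14 15 16 17 18 19 20 21 22 23 24 25 26 27 28 29 30 31
     W  L  W  W  L  W  W  L  W  W  L  W  W  L  W  W  L  W  W  L  W  W  L  W  W  L  W  W  L  W  W  L
Position 31 is L, so the second player wins.

Second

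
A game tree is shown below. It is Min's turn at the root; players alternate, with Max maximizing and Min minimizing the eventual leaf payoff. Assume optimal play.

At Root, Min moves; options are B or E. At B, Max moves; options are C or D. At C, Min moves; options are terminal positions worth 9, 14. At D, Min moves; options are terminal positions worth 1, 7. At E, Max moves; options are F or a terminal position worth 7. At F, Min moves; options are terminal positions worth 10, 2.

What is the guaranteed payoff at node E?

7

F: min(10, 2) = 2
E: max(2, 7) = 7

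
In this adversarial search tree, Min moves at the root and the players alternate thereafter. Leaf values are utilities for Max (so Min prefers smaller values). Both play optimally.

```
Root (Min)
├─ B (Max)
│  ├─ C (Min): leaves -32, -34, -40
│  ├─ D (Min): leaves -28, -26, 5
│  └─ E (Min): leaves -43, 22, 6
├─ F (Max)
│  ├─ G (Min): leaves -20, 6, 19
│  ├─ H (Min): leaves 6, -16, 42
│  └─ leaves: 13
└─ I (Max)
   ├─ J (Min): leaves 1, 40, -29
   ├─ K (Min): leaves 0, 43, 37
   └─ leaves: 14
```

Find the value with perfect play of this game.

-28

C (Min): min(-32, -34, -40) = -40
D (Min): min(-28, -26, 5) = -28
E (Min): min(-43, 22, 6) = -43
B (Max): max(-40, -28, -43) = -28
G (Min): min(-20, 6, 19) = -20
H (Min): min(6, -16, 42) = -16
F (Max): max(-20, -16, 13) = 13
J (Min): min(1, 40, -29) = -29
K (Min): min(0, 43, 37) = 0
I (Max): max(-29, 0, 14) = 14
Root (Min): min(-28, 13, 14) = -28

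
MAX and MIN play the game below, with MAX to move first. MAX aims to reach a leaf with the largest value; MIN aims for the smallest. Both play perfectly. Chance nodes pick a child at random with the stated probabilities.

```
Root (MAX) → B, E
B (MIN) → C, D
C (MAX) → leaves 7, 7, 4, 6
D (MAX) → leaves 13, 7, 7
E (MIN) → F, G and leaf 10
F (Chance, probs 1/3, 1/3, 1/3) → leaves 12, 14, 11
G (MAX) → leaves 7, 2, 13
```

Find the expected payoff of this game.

10

C (MAX): max(7, 7, 4, 6) = 7
D (MAX): max(13, 7, 7) = 13
B (MIN): min(7, 13) = 7
F (Chance): 1/3·12 + 1/3·14 + 1/3·11 = 12.33
G (MAX): max(7, 2, 13) = 13
E (MIN): min(12.33, 13, 10) = 10
Root (MAX): max(7, 10) = 10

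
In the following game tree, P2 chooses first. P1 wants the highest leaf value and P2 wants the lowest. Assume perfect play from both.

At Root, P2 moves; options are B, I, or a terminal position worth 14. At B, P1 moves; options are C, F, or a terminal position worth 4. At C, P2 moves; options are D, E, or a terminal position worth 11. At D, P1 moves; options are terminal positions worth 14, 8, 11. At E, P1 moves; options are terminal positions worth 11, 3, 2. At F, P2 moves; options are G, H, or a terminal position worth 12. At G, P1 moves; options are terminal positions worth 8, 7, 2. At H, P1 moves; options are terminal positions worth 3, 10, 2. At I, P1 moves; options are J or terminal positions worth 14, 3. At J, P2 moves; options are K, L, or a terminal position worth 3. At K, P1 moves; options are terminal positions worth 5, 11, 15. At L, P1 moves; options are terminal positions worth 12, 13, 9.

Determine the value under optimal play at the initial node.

11

D (P1): max(14, 8, 11) = 14
E (P1): max(11, 3, 2) = 11
C (P2): min(14, 11, 11) = 11
G (P1): max(8, 7, 2) = 8
H (P1): max(3, 10, 2) = 10
F (P2): min(8, 10, 12) = 8
B (P1): max(11, 8, 4) = 11
K (P1): max(5, 11, 15) = 15
L (P1): max(12, 13, 9) = 13
J (P2): min(15, 13, 3) = 3
I (P1): max(3, 14, 3) = 14
Root (P2): min(11, 14, 14) = 11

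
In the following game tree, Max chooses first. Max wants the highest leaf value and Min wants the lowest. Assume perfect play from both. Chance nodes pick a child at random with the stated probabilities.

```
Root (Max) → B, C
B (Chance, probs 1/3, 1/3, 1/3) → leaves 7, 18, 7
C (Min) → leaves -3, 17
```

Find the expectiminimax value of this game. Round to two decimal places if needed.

10.67

B (Chance): 1/3·7 + 1/3·18 + 1/3·7 = 10.67
C (Min): min(-3, 17) = -3
Root (Max): max(10.67, -3) = 10.67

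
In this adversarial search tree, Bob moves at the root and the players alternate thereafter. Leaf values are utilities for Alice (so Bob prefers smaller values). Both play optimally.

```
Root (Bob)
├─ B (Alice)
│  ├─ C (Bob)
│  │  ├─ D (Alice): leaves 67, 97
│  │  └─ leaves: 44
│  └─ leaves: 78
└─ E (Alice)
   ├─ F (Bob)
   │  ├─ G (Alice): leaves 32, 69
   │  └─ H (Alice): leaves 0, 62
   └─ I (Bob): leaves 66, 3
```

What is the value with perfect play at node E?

G: max(32, 69) = 69
H: max(0, 62) = 62
F: min(69, 62) = 62
I: min(66, 3) = 3
E: max(62, 3) = 62

62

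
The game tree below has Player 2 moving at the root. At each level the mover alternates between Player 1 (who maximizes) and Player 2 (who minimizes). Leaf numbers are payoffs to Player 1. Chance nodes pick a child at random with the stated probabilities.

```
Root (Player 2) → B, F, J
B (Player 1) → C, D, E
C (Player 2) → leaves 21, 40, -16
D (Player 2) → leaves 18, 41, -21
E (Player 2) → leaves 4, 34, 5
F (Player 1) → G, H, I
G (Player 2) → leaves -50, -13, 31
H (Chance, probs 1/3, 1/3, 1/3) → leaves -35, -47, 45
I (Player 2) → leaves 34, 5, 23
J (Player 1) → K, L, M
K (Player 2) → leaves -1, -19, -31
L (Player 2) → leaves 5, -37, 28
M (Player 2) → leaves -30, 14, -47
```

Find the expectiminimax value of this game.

C (Player 2): min(21, 40, -16) = -16
D (Player 2): min(18, 41, -21) = -21
E (Player 2): min(4, 34, 5) = 4
B (Player 1): max(-16, -21, 4) = 4
G (Player 2): min(-50, -13, 31) = -50
H (Chance): 1/3·-35 + 1/3·-47 + 1/3·45 = -12.33
I (Player 2): min(34, 5, 23) = 5
F (Player 1): max(-50, -12.33, 5) = 5
K (Player 2): min(-1, -19, -31) = -31
L (Player 2): min(5, -37, 28) = -37
M (Player 2): min(-30, 14, -47) = -47
J (Player 1): max(-31, -37, -47) = -31
Root (Player 2): min(4, 5, -31) = -31

-31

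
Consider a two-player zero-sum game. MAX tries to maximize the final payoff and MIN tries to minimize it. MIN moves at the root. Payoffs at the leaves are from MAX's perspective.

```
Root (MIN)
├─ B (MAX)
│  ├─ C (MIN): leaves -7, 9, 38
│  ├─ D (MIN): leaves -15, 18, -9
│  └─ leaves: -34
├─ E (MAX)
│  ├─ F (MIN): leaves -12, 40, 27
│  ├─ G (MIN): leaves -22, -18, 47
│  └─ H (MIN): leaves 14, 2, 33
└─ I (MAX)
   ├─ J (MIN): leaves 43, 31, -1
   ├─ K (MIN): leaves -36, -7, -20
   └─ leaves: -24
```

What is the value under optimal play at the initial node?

C (MIN): min(-7, 9, 38) = -7
D (MIN): min(-15, 18, -9) = -15
B (MAX): max(-7, -15, -34) = -7
F (MIN): min(-12, 40, 27) = -12
G (MIN): min(-22, -18, 47) = -22
H (MIN): min(14, 2, 33) = 2
E (MAX): max(-12, -22, 2) = 2
J (MIN): min(43, 31, -1) = -1
K (MIN): min(-36, -7, -20) = -36
I (MAX): max(-1, -36, -24) = -1
Root (MIN): min(-7, 2, -1) = -7

-7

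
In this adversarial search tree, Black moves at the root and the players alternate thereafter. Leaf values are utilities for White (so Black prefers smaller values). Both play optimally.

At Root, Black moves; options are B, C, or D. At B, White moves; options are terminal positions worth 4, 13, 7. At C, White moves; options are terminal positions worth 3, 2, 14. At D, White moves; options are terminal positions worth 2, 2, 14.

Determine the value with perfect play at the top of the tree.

13

B (White): max(4, 13, 7) = 13
C (White): max(3, 2, 14) = 14
D (White): max(2, 2, 14) = 14
Root (Black): min(13, 14, 14) = 13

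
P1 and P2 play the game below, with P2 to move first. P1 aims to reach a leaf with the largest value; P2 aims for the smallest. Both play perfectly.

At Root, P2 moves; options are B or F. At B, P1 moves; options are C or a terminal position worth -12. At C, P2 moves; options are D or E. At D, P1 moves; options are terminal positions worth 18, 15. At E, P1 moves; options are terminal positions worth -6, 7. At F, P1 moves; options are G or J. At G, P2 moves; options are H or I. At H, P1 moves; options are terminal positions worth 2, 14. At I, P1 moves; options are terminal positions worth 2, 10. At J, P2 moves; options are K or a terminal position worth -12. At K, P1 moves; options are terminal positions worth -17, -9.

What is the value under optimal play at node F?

10

H: max(2, 14) = 14
I: max(2, 10) = 10
G: min(14, 10) = 10
K: max(-17, -9) = -9
J: min(-9, -12) = -12
F: max(10, -12) = 10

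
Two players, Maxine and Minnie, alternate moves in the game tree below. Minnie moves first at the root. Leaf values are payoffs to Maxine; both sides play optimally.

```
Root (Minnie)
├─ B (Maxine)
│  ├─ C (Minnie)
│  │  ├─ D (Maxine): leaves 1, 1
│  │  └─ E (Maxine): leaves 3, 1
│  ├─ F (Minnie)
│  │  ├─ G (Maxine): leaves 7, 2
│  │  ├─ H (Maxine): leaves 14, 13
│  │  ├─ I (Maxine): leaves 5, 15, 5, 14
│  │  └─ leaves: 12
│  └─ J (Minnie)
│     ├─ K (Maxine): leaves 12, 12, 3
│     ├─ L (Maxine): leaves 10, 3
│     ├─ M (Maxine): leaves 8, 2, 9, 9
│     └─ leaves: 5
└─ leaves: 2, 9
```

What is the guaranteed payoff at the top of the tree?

D (Maxine): max(1, 1) = 1
E (Maxine): max(3, 1) = 3
C (Minnie): min(1, 3) = 1
G (Maxine): max(7, 2) = 7
H (Maxine): max(14, 13) = 14
I (Maxine): max(5, 15, 5, 14) = 15
F (Minnie): min(7, 14, 15, 12) = 7
K (Maxine): max(12, 12, 3) = 12
L (Maxine): max(10, 3) = 10
M (Maxine): max(8, 2, 9, 9) = 9
J (Minnie): min(12, 10, 9, 5) = 5
B (Maxine): max(1, 7, 5) = 7
Root (Minnie): min(7, 2, 9) = 2

2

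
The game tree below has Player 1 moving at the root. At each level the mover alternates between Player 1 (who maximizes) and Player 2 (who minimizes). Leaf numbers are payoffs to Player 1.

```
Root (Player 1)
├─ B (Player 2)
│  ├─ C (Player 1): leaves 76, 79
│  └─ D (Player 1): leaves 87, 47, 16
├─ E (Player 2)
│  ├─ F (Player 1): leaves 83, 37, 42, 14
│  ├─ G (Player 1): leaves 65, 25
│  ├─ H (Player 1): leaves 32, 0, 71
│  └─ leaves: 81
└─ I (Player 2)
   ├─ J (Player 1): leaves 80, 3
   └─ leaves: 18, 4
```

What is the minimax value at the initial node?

79

C (Player 1): max(76, 79) = 79
D (Player 1): max(87, 47, 16) = 87
B (Player 2): min(79, 87) = 79
F (Player 1): max(83, 37, 42, 14) = 83
G (Player 1): max(65, 25) = 65
H (Player 1): max(32, 0, 71) = 71
E (Player 2): min(83, 65, 71, 81) = 65
J (Player 1): max(80, 3) = 80
I (Player 2): min(80, 18, 4) = 4
Root (Player 1): max(79, 65, 4) = 79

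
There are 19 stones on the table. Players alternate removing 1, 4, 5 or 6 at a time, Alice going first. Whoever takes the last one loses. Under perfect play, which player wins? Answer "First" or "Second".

Positions where the player to move wins (W) vs loses (L):
i:   0  1  2  3  4  5  6  7  8  9 10 11 12 13 14 15 16 17 18 19
     W  L  W  L  W  W  W  W  W  W  L  W  L  W  W  W  W  W  W  L
Position 19 is L, so the second player wins.

Second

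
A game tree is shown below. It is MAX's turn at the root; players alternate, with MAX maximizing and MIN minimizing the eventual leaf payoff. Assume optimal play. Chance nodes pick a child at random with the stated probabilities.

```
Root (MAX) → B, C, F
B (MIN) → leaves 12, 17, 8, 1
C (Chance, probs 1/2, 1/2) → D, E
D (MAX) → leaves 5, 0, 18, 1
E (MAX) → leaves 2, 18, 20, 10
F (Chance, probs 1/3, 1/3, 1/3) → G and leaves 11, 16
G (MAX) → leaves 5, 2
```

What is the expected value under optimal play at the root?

B (MIN): min(12, 17, 8, 1) = 1
D (MAX): max(5, 0, 18, 1) = 18
E (MAX): max(2, 18, 20, 10) = 20
C (Chance): 1/2·18 + 1/2·20 = 19
G (MAX): max(5, 2) = 5
F (Chance): 1/3·5 + 1/3·11 + 1/3·16 = 10.67
Root (MAX): max(1, 19, 10.67) = 19

19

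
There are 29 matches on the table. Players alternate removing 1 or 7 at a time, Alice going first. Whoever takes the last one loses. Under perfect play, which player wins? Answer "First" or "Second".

Second

Mark each pile size as W (mover wins) or L (mover loses):
i:   0  1  2  3  4  5  6  7  8  9 10 11 12 13 14 15 16 17 18 19 20 21 22 23 24 25 26 27 28 29
     W  L  W  L  W  L  W  L  W  L  W  L  W  L  W  L  W  L  W  L  W  L  W  L  W  L  W  L  W  L
Position 29 is L, so the second player wins.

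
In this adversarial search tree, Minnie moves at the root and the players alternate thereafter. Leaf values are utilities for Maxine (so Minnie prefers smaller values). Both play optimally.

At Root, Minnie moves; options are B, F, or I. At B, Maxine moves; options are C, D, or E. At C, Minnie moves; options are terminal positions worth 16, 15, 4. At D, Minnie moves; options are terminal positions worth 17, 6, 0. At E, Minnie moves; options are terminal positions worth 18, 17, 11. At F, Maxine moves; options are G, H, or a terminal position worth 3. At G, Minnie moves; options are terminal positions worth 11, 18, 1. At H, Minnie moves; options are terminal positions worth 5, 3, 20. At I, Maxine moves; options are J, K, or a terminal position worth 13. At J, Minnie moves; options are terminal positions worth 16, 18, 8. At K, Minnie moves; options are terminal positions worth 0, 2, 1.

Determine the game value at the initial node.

3

C (Minnie): min(16, 15, 4) = 4
D (Minnie): min(17, 6, 0) = 0
E (Minnie): min(18, 17, 11) = 11
B (Maxine): max(4, 0, 11) = 11
G (Minnie): min(11, 18, 1) = 1
H (Minnie): min(5, 3, 20) = 3
F (Maxine): max(1, 3, 3) = 3
J (Minnie): min(16, 18, 8) = 8
K (Minnie): min(0, 2, 1) = 0
I (Maxine): max(8, 0, 13) = 13
Root (Minnie): min(11, 3, 13) = 3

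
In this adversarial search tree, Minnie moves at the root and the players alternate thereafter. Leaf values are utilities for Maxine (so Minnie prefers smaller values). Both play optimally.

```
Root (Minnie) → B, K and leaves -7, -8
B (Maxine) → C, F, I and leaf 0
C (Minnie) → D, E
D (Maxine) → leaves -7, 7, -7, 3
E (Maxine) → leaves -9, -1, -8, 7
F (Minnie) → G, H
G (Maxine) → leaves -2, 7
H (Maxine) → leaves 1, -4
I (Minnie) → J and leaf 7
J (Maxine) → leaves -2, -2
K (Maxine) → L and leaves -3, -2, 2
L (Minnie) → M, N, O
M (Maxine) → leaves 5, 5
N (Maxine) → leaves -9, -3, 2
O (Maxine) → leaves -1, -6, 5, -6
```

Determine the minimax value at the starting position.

-8

D (Maxine): max(-7, 7, -7, 3) = 7
E (Maxine): max(-9, -1, -8, 7) = 7
C (Minnie): min(7, 7) = 7
G (Maxine): max(-2, 7) = 7
H (Maxine): max(1, -4) = 1
F (Minnie): min(7, 1) = 1
J (Maxine): max(-2, -2) = -2
I (Minnie): min(-2, 7) = -2
B (Maxine): max(7, 1, -2, 0) = 7
M (Maxine): max(5, 5) = 5
N (Maxine): max(-9, -3, 2) = 2
O (Maxine): max(-1, -6, 5, -6) = 5
L (Minnie): min(5, 2, 5) = 2
K (Maxine): max(2, -3, -2, 2) = 2
Root (Minnie): min(7, 2, -7, -8) = -8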